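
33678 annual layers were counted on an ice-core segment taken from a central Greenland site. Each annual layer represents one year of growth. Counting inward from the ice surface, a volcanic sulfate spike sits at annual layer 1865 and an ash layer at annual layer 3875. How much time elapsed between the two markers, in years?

3875 − 1865 = 2010 annual layers lie between the two events.
That is 2010 years at one annual layer per year.

2010 years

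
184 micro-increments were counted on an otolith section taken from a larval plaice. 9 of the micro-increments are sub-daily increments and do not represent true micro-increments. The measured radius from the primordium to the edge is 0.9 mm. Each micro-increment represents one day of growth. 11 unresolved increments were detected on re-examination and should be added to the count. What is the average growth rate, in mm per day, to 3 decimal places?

0.005 mm per day

After corrections the count is 184 − 9 + 11 = 186 micro-increments.
Mean rate = 0.9 mm / 186 days ≈ 0.005 mm per day.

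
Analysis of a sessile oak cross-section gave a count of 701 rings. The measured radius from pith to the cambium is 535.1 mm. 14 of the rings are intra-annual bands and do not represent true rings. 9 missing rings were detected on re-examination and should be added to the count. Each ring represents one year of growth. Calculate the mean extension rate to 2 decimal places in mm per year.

0.77 mm per year

Correcting the raw count gives 701 − 14 + 9 = 696 true rings.
535.1 mm over 696 years gives 535.1 / 696 ≈ 0.77 mm per year.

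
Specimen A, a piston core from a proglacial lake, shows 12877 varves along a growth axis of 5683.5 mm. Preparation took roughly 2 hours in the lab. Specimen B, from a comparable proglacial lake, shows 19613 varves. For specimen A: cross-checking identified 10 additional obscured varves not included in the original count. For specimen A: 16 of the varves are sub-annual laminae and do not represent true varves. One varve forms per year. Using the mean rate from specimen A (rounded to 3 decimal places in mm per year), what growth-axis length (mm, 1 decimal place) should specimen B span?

8668.9 mm

Specimen A: adjusted count: 12877 − 16 + 10 = 12871 varves.
A: Mean rate = 5683.5 mm / 12871 years ≈ 0.442 mm/yr.
For B, 0.442 mm/year × 19613 years = 8668.9 mm.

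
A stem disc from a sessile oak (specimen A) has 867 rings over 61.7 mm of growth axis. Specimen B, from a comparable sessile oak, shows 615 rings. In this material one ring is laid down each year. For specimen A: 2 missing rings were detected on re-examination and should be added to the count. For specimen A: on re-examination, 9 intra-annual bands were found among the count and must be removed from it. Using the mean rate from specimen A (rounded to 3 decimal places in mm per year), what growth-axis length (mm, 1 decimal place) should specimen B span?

Specimen A: after corrections the count is 867 − 9 + 2 = 860 rings.
A: 61.7 mm over 860 years gives 61.7 / 860 ≈ 0.072 mm/year.
Length of B = 0.072 × 615 = 44.3 mm.

44.3 mm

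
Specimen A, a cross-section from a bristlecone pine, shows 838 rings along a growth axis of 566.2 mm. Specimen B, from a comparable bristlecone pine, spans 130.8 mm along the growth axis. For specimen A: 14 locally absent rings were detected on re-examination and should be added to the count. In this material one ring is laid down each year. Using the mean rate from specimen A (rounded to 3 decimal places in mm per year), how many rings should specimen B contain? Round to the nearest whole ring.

197 rings

Specimen A: adjusted count: 838 + 14 = 852 rings.
A: 566.2 mm over 852 years gives 566.2 / 852 ≈ 0.665 mm/yr.
For B, 130.8 / 0.665 = 196.69 years ≈ 197 rings.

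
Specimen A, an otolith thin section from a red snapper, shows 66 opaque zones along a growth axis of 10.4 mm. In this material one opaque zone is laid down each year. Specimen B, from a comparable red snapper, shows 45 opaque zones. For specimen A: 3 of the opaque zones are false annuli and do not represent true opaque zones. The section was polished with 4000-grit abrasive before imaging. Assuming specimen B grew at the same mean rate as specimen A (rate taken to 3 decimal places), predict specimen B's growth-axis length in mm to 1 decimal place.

Specimen A: after corrections the count is 66 − 3 = 63 opaque zones.
A: 10.4 mm over 63 years gives 10.4 / 63 ≈ 0.165 mm/yr.
Length of B = 0.165 × 45 = 7.4 mm.

7.4 mm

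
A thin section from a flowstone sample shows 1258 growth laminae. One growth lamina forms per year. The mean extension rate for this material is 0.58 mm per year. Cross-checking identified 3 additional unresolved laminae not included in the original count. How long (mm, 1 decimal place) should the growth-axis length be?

Correcting the raw count gives 1258 + 3 = 1261 true growth laminae.
Length ≈ 0.58 × 1261 = 731.4 mm.

731.4 mm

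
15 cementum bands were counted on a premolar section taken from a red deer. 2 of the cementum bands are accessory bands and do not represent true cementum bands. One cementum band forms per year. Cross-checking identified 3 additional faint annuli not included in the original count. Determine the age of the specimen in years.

True cementum band count = 15 − 2 + 3 = 16.
At one cementum band per year, that is 16 years.

16 years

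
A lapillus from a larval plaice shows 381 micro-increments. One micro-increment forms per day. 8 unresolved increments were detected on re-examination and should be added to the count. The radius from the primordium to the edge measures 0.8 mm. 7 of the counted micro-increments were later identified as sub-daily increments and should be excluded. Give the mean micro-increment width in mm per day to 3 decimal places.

0.002 mm per day

Adjusted count: 381 − 7 + 8 = 382 micro-increments.
Extension rate ≈ 0.8 / 382 = 0.002 mm per day.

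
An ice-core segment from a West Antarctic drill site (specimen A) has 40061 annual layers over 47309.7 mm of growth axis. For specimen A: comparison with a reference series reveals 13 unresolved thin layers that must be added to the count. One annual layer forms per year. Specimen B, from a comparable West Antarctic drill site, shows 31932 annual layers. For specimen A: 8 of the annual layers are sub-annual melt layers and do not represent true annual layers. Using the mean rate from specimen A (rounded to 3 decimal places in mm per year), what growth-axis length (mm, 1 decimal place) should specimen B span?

37711.7 mm

Specimen A: correcting the raw count gives 40061 − 8 + 13 = 40066 true annual layers.
A: 47309.7 mm over 40066 years gives 47309.7 / 40066 ≈ 1.181 mm/yr.
B's length ≈ 1.181 × 31932 = 37711.7 mm.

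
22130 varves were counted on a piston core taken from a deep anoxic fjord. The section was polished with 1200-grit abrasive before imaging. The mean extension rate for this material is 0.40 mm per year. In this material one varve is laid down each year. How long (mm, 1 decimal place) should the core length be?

The record spans 22130 years at 0.40 mm per year.
Predicted length = 0.40 mm/year × 22130 years = 8852.0 mm.

8852.0 mm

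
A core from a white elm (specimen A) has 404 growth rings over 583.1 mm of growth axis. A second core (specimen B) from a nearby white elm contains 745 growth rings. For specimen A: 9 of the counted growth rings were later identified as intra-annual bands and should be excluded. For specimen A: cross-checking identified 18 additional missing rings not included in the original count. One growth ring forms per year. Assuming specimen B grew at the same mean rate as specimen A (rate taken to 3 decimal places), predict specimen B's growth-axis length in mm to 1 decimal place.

Specimen A: true growth ring count = 404 − 9 + 18 = 413.
A: 583.1 mm over 413 years gives 583.1 / 413 ≈ 1.412 mm/year.
B's length ≈ 1.412 × 745 = 1051.9 mm.

1051.9 mm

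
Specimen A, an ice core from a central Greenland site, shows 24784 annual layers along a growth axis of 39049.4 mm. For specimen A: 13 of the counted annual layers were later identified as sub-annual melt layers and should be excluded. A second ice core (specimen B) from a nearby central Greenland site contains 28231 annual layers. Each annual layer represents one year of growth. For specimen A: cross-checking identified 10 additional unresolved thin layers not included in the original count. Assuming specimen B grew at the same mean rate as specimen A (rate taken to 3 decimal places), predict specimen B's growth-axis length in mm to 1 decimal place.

44492.1 mm

Specimen A: adjusted count: 24784 − 13 + 10 = 24781 annual layers.
A: 39049.4 mm over 24781 years gives 39049.4 / 24781 ≈ 1.576 mm/year.
Length of B = 1.576 × 28231 = 44492.1 mm.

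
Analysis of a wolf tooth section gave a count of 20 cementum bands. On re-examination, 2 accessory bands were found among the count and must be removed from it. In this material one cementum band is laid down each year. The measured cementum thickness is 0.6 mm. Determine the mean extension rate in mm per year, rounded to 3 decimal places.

Adjusted count: 20 − 2 = 18 cementum bands.
Extension rate ≈ 0.6 / 18 = 0.033 mm per year.

0.033 mm per year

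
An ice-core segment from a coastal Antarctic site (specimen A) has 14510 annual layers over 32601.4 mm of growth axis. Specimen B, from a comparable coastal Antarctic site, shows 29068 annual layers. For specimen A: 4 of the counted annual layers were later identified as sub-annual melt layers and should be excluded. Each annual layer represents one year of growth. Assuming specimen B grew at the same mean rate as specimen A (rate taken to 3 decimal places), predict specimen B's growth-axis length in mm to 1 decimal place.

65315.8 mm

Specimen A: true annual layer count = 14510 − 4 = 14506.
A: Mean rate = 32601.4 mm / 14506 years ≈ 2.247 mm/year.
For B, 2.247 mm/year × 29068 years = 65315.8 mm.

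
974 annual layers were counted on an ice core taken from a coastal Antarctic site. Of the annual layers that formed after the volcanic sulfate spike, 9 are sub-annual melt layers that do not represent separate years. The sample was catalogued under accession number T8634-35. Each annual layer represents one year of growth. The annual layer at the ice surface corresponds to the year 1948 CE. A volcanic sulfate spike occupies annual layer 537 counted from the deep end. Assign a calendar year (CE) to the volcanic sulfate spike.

1520 CE

Between annual layer 537 and the ice surface there are 974 − 537 = 437 annual layers.
Removing the 9 false annual layers leaves 437 − 9 = 428 true annual layers beyond the volcanic sulfate spike.
1948 − 428 = 1520 CE.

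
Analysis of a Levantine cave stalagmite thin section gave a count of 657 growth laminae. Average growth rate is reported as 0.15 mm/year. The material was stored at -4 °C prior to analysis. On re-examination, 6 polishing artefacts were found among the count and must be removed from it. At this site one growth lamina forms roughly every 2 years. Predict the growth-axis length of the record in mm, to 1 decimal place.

Adjusted count: 657 − 6 = 651 growth laminae.
At 2 years per growth lamina, 651 × 2 = 1302 years.
Predicted length = 0.15 mm/year × 1302 years = 195.3 mm.

195.3 mm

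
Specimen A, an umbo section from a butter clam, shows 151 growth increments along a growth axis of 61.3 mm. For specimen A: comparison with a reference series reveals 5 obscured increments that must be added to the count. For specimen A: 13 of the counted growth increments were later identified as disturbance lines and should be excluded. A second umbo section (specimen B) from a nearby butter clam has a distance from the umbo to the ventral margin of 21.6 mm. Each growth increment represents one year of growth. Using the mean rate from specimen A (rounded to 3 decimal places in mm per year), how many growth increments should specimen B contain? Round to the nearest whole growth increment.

50 growth increments

Specimen A: correcting the raw count gives 151 − 13 + 5 = 143 true growth increments.
A: Mean rate = 61.3 mm / 143 years ≈ 0.429 mm/yr.
For B, 21.6 / 0.429 = 50.35 years ≈ 50 growth increments.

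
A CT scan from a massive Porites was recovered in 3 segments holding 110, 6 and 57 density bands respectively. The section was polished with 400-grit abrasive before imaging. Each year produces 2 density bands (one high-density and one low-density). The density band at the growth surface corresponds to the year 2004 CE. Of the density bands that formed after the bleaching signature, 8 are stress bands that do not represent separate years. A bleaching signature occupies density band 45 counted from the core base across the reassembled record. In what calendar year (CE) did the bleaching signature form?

1944 CE

Total density bands = 110 + 6 + 57 = 173.
Between density band 45 and the growth surface there are 173 − 45 = 128 density bands.
Excluding 8 false density bands: 128 − 8 = 120.
Dividing by 2 density bands per year: 120 / 2 = 60 years.
Counting back 60 years from 2004 CE places the bleaching signature in 2004 − 60 = 1944 CE.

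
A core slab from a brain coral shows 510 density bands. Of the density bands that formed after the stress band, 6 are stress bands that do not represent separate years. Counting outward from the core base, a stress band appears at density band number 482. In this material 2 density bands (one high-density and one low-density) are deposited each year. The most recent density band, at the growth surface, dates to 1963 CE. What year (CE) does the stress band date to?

510 − 482 = 28 density bands lie beyond the stress band toward the growth surface.
28 − 6 false = 22 true density bands after the stress band.
22 density bands at 2 per year is 22 / 2 = 11 years.
Counting back 11 years from 1963 CE places the stress band in 1963 − 11 = 1952 CE.

1952 CE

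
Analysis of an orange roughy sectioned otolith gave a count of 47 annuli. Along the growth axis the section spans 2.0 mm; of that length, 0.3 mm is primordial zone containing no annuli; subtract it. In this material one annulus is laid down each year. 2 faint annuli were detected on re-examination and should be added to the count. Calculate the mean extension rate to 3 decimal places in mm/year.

Adjusted count: 47 + 2 = 49 annuli.
Removing the 0.3 mm offcut leaves 2.0 − 0.3 = 1.7 mm.
Extension rate ≈ 1.7 / 49 = 0.035 mm/year.

0.035 mm/year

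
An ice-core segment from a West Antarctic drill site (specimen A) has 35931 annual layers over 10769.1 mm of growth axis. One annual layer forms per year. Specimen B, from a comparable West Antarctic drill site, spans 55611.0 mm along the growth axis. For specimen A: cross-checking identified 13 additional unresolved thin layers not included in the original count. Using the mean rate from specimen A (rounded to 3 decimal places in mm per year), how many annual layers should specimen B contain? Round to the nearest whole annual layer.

185370 annual layers

Specimen A: after corrections the count is 35931 + 13 = 35944 annual layers.
A: Extension rate ≈ 10769.1 / 35944 = 0.300 mm/year.
For B, 55611.0 / 0.300 = 185370.00 years ≈ 185370 annual layers.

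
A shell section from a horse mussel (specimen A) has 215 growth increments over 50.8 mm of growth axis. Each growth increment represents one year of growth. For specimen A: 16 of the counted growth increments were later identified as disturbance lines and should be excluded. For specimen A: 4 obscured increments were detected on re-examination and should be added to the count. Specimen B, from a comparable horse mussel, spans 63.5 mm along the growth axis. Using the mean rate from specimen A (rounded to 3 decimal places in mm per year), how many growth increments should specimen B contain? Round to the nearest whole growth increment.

Specimen A: correcting the raw count gives 215 − 16 + 4 = 203 true growth increments.
A: 50.8 mm over 203 years gives 50.8 / 203 ≈ 0.250 mm/year.
B spans 63.5 / 0.250 = 254.00 years ≈ 254 growth increments.

254 growth increments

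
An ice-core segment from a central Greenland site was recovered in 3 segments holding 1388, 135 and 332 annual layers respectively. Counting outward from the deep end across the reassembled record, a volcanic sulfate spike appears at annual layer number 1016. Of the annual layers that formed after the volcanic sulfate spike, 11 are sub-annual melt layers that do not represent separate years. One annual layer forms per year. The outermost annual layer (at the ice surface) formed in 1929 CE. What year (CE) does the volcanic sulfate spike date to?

1101 CE

Total annual layers = 1388 + 135 + 332 = 1855.
The volcanic sulfate spike sits at annual layer 1016 from the deep end, so 1855 − 1016 = 839 annual layers formed after it.
Excluding 11 false annual layers: 839 − 11 = 828.
The annual layer at the ice surface is 1929 CE, so the volcanic sulfate spike dates to 1929 − 828 = 1101 CE.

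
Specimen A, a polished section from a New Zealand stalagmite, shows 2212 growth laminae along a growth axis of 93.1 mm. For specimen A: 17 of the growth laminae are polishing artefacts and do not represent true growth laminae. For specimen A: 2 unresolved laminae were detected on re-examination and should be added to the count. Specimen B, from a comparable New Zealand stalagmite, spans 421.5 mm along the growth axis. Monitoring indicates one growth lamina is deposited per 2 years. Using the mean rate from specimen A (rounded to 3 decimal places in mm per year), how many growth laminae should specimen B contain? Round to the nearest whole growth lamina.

Specimen A: true growth lamina count = 2212 − 17 + 2 = 2197.
Specimen A: 2197 growth laminae at 2 years each span 2197 × 2 = 4394 years.
A: 93.1 mm over 4394 years gives 93.1 / 4394 ≈ 0.021 mm/year.
B spans 421.5 / 0.021 = 20071.43 years; at 2 years per growth lamina that is 20071.43 / 2 ≈ 10036 growth laminae.

10036 growth laminae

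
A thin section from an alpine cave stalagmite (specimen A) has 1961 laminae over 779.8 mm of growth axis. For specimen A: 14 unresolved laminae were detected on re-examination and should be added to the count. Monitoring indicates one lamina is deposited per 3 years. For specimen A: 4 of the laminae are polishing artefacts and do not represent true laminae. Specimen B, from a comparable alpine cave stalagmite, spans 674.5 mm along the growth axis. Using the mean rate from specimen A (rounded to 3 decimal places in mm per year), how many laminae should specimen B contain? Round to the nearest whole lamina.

Specimen A: adjusted count: 1961 − 4 + 14 = 1971 laminae.
Specimen A: multiplying by 3 years per lamina: 1971 × 3 = 5913 years.
A: Extension rate ≈ 779.8 / 5913 = 0.132 mm per year.
For B, 674.5 / 0.132 = 5109.85 years; at 3 years per lamina that is 5109.85 / 3 ≈ 1703 laminae.

1703 laminae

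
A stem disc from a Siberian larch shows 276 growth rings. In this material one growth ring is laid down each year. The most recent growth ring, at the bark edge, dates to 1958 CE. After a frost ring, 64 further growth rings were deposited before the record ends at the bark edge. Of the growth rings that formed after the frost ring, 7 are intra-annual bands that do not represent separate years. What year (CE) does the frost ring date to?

1901 CE

64 growth rings formed after the frost ring.
64 − 7 false = 57 true growth rings after the frost ring.
1958 − 57 = 1901 CE.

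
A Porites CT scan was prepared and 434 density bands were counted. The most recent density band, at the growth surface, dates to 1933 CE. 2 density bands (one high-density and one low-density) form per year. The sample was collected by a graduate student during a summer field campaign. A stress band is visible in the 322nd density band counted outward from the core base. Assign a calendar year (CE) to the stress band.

434 − 322 = 112 density bands lie beyond the stress band toward the growth surface.
With 2 density bands per year, 112 / 2 = 56 years.
The density band at the growth surface is 1933 CE, so the stress band dates to 1933 − 56 = 1877 CE.

1877 CE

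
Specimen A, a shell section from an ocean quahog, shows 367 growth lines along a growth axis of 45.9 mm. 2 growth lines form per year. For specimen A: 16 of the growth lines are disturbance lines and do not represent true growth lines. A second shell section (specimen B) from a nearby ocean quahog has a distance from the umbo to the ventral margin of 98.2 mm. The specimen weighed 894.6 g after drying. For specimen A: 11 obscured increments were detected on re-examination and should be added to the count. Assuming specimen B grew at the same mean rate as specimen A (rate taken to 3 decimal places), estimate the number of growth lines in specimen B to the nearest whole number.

Specimen A: correcting the raw count gives 367 − 16 + 11 = 362 true growth lines.
Specimen A: 362 growth lines at 2 per year is 362 / 2 = 181 years.
A: Extension rate ≈ 45.9 / 181 = 0.254 mm/yr.
For B, 98.2 / 0.254 = 386.61 years; at 2 growth lines per year that is 386.61 × 2 ≈ 773 growth lines.

773 growth lines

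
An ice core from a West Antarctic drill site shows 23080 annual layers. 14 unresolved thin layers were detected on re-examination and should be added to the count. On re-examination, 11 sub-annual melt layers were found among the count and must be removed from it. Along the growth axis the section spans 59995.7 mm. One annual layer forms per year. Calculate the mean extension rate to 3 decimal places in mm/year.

2.599 mm/year

Adjusted count: 23080 − 11 + 14 = 23083 annual layers.
Extension rate ≈ 59995.7 / 23083 = 2.599 mm/year.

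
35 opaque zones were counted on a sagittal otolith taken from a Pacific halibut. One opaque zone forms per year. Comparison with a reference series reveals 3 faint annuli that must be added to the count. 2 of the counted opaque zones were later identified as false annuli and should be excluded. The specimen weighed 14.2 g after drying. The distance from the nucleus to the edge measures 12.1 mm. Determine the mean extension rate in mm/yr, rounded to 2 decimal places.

Adjusted count: 35 − 2 + 3 = 36 opaque zones.
Mean rate = 12.1 mm / 36 years ≈ 0.34 mm/yr.

0.34 mm/yr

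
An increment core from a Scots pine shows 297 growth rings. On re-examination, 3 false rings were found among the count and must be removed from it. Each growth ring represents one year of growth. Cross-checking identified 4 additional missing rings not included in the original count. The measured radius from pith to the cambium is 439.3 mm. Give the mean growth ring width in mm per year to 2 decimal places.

After corrections the count is 297 − 3 + 4 = 298 growth rings.
Extension rate ≈ 439.3 / 298 = 1.47 mm per year.

1.47 mm per year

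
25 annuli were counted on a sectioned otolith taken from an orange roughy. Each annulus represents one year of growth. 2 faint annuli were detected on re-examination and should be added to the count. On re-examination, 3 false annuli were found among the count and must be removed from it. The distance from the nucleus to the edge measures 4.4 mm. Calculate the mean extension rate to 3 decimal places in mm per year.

After corrections the count is 25 − 3 + 2 = 24 annuli.
4.4 mm over 24 years gives 4.4 / 24 ≈ 0.183 mm per year.

0.183 mm per year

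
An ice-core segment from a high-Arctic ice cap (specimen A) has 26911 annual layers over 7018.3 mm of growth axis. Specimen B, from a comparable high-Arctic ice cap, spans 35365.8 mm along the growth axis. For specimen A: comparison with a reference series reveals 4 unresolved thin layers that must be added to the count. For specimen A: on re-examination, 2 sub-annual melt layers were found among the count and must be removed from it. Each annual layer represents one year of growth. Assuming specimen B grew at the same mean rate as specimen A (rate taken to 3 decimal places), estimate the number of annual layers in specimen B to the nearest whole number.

135501 annual layers

Specimen A: after corrections the count is 26911 − 2 + 4 = 26913 annual layers.
A: Extension rate ≈ 7018.3 / 26913 = 0.261 mm/year.
For B, 35365.8 / 0.261 = 135501.15 years ≈ 135501 annual layers.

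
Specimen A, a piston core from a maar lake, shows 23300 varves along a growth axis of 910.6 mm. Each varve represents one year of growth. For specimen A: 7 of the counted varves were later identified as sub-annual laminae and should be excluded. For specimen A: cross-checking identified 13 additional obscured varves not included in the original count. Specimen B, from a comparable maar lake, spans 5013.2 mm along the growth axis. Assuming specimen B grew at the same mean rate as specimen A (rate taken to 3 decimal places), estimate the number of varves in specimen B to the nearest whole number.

Specimen A: correcting the raw count gives 23300 − 7 + 13 = 23306 true varves.
A: Extension rate ≈ 910.6 / 23306 = 0.039 mm/yr.
B spans 5013.2 / 0.039 = 128543.59 years ≈ 128544 varves.

128544 varves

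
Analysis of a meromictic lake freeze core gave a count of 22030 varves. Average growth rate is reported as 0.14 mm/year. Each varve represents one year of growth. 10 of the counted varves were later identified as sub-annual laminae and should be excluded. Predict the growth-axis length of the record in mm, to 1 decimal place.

3082.8 mm

Adjusted count: 22030 − 10 = 22020 varves.
22020 years at 0.14 mm/year gives 0.14 × 22020 = 3082.8 mm.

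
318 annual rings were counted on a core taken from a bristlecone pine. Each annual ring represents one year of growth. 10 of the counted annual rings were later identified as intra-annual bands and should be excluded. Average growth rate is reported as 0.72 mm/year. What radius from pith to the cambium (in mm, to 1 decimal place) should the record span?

True annual ring count = 318 − 10 = 308.
308 years at 0.72 mm/year gives 0.72 × 308 = 221.8 mm.

221.8 mm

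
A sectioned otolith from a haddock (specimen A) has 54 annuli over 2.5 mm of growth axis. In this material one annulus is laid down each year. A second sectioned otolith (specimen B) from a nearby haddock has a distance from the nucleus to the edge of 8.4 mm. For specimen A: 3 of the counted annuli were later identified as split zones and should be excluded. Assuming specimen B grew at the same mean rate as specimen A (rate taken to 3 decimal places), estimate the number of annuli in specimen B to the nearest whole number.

Specimen A: true annulus count = 54 − 3 = 51.
A: Mean rate = 2.5 mm / 51 years ≈ 0.049 mm/year.
B spans 8.4 / 0.049 = 171.43 years ≈ 171 annuli.

171 annuli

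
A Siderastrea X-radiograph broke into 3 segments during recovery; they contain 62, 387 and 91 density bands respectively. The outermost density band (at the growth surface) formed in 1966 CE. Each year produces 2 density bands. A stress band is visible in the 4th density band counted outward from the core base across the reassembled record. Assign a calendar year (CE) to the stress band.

Total density bands = 62 + 387 + 91 = 540.
Between density band 4 and the growth surface there are 540 − 4 = 536 density bands.
Dividing by 2 density bands per year: 536 / 2 = 268 years.
1966 − 268 = 1698 CE.

1698 CE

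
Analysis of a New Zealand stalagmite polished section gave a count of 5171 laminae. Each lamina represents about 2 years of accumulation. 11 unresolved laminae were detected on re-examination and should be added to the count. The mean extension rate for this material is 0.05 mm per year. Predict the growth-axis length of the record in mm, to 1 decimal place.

518.2 mm

After corrections the count is 5171 + 11 = 5182 laminae.
5182 laminae at 2 years each span 5182 × 2 = 10364 years.
Predicted length = 0.05 mm/year × 10364 years = 518.2 mm.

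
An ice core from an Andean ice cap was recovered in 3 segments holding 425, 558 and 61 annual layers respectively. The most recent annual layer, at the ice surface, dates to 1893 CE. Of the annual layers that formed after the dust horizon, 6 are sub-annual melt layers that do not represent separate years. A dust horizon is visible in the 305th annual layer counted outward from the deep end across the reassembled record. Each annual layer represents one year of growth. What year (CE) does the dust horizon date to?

Total annual layers = 425 + 558 + 61 = 1044.
Between annual layer 305 and the ice surface there are 1044 − 305 = 739 annual layers.
Removing the 6 false annual layers leaves 739 − 6 = 733 true annual layers beyond the dust horizon.
Counting back 733 years from 1893 CE places the dust horizon in 1893 − 733 = 1160 CE.

1160 CE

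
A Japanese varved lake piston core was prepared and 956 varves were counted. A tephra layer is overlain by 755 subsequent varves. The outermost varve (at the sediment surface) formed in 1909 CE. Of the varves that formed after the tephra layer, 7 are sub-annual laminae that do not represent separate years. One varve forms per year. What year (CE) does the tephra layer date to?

755 varves post-date the tephra layer.
755 − 7 false = 748 true varves after the tephra layer.
The varve at the sediment surface is 1909 CE, so the tephra layer dates to 1909 − 748 = 1161 CE.

1161 CE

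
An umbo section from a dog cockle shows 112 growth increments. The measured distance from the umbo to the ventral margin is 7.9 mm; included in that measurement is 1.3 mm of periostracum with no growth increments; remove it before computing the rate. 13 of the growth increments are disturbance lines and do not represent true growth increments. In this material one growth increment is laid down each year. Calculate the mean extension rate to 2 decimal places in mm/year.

Adjusted count: 112 − 13 = 99 growth increments.
The growth record spans 7.9 − 1.3 = 6.6 mm.
Extension rate ≈ 6.6 / 99 = 0.07 mm/year.

0.07 mm/year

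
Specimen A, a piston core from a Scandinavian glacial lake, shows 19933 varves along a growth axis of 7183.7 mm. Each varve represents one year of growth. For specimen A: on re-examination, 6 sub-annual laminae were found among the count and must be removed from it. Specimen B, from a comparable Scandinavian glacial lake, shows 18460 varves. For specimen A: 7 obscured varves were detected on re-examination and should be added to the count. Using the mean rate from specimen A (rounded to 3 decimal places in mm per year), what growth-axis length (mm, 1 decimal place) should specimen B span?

6645.6 mm

Specimen A: adjusted count: 19933 − 6 + 7 = 19934 varves.
A: Extension rate ≈ 7183.7 / 19934 = 0.360 mm per year.
B's length ≈ 0.360 × 18460 = 6645.6 mm.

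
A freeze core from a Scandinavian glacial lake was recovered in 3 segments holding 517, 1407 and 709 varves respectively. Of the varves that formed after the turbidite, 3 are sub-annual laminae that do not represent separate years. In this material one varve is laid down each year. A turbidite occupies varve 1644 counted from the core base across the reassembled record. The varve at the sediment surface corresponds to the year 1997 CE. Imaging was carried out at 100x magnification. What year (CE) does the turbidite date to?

1011 CE

Total varves = 517 + 1407 + 709 = 2633.
The turbidite sits at varve 1644 from the core base, so 2633 − 1644 = 989 varves formed after it.
Excluding 3 false varves: 989 − 3 = 986.
The varve at the sediment surface is 1997 CE, so the turbidite dates to 1997 − 986 = 1011 CE.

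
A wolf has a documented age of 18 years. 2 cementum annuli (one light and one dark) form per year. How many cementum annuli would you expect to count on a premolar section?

36 cementum annuli

Expected cementum annuli: 18 × 2 = 36.
So 36 cementum annuli should be present.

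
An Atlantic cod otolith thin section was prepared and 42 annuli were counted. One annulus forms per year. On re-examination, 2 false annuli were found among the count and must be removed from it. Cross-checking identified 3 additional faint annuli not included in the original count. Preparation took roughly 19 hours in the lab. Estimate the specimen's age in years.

Adjusted count: 42 − 2 + 3 = 43 annuli.
With a one-to-one annulus periodicity this is 43 years.

43 yr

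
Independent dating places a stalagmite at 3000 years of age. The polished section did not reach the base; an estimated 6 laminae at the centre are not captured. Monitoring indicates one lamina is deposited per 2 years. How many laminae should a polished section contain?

1494 laminae

One lamina every 2 years means 3000 / 2 = 1500 laminae.
Less the 6 uncaptured laminae: 1500 − 6 = 1494.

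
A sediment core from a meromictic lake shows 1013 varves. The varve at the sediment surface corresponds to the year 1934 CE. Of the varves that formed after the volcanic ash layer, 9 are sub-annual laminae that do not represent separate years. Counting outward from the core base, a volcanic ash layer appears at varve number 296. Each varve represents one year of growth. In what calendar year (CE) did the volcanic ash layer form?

1226 CE

The volcanic ash layer sits at varve 296 from the core base, so 1013 − 296 = 717 varves formed after it.
Removing the 9 false varves leaves 717 − 9 = 708 true varves beyond the volcanic ash layer.
Counting back 708 years from 1934 CE places the volcanic ash layer in 1934 − 708 = 1226 CE.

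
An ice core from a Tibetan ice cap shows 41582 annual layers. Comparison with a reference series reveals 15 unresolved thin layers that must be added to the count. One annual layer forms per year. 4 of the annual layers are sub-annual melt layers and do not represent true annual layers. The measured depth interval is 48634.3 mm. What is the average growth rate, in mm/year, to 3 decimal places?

1.169 mm/year

After corrections the count is 41582 − 4 + 15 = 41593 annual layers.
Extension rate ≈ 48634.3 / 41593 = 1.169 mm/year.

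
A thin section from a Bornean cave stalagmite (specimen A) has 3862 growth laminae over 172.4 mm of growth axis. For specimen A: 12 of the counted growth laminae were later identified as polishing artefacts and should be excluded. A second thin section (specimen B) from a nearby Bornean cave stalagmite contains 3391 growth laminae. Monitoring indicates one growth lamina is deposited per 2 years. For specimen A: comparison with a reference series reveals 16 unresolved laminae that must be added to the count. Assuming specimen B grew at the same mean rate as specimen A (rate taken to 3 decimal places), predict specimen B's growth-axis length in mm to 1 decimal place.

Specimen A: adjusted count: 3862 − 12 + 16 = 3866 growth laminae.
Specimen A: at 2 years per growth lamina, 3866 × 2 = 7732 years.
A: Mean rate = 172.4 mm / 7732 years ≈ 0.022 mm/year.
Specimen B: 3391 growth laminae at 2 years each span 3391 × 2 = 6782 years. Length of B = 0.022 × 6782 = 149.2 mm.

149.2 mm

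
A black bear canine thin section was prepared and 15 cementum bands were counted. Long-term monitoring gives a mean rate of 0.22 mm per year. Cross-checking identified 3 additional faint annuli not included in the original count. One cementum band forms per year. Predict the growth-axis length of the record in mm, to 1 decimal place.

Adjusted count: 15 + 3 = 18 cementum bands.
18 years at 0.22 mm/year gives 0.22 × 18 = 4.0 mm.

4.0 mm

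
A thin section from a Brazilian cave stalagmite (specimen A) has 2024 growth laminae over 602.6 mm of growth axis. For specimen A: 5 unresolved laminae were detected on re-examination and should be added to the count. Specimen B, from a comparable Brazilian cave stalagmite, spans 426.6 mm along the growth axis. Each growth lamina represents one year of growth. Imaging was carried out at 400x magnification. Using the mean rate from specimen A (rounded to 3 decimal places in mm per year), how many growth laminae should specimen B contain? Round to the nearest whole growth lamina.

1436 growth laminae

Specimen A: after corrections the count is 2024 + 5 = 2029 growth laminae.
A: Extension rate ≈ 602.6 / 2029 = 0.297 mm/year.
Specimen B: 426.6 mm / 0.297 mm per year = 1436.36 years ≈ 1436 growth laminae.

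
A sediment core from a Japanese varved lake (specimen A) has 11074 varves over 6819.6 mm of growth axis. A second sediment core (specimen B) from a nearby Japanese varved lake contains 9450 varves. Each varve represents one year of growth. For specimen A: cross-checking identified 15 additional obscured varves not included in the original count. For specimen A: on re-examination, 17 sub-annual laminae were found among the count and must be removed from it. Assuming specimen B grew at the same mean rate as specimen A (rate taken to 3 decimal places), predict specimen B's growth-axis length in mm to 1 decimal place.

5821.2 mm

Specimen A: adjusted count: 11074 − 17 + 15 = 11072 varves.
A: Mean rate = 6819.6 mm / 11072 years ≈ 0.616 mm/yr.
For B, 0.616 mm/year × 9450 years = 5821.2 mm.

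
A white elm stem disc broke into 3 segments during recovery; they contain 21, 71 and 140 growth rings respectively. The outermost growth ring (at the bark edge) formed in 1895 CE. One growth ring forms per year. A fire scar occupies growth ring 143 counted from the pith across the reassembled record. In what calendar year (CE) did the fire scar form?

1806 CE

Total growth rings = 21 + 71 + 140 = 232.
The fire scar sits at growth ring 143 from the pith, so 232 − 143 = 89 growth rings formed after it.
The growth ring at the bark edge is 1895 CE, so the fire scar dates to 1895 − 89 = 1806 CE.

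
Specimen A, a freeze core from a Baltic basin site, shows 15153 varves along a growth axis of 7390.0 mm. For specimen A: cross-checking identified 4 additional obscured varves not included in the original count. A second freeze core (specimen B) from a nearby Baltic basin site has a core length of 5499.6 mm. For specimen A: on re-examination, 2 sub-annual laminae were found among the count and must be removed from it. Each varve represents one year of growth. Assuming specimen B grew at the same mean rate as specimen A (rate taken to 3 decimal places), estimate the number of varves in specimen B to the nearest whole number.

Specimen A: true varve count = 15153 − 2 + 4 = 15155.
A: 7390.0 mm over 15155 years gives 7390.0 / 15155 ≈ 0.488 mm per year.
Specimen B: 5499.6 mm / 0.488 mm per year = 11269.67 years ≈ 11270 varves.

11270 varves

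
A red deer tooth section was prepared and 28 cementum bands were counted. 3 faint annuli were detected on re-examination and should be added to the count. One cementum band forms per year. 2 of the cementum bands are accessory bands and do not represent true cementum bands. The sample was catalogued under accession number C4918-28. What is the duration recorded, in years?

True cementum band count = 28 − 2 + 3 = 29.
With a one-to-one cementum band periodicity this is 29 years.

29 years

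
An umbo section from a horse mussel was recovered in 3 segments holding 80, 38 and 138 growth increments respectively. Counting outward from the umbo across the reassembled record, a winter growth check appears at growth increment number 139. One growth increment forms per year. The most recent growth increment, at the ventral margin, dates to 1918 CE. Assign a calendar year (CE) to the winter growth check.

Total growth increments = 80 + 38 + 138 = 256.
Between growth increment 139 and the ventral margin there are 256 − 139 = 117 growth increments.
Counting back 117 years from 1918 CE places the winter growth check in 1918 − 117 = 1801 CE.

1801 CE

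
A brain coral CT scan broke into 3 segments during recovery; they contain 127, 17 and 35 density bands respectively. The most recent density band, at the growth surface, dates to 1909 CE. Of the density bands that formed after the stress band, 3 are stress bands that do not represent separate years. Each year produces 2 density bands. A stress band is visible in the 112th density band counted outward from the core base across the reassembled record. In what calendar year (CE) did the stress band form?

Total density bands = 127 + 17 + 35 = 179.
The stress band sits at density band 112 from the core base, so 179 − 112 = 67 density bands formed after it.
67 − 3 false = 64 true density bands after the stress band.
64 density bands at 2 per year is 64 / 2 = 32 years.
1909 − 32 = 1877 CE.

1877 CE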